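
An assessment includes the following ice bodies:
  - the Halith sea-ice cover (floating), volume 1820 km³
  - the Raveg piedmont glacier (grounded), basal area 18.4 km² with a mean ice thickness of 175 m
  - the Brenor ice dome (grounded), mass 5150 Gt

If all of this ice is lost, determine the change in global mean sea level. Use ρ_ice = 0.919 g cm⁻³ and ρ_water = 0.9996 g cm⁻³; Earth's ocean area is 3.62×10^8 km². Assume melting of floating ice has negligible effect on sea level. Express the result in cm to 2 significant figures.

The Halith sea-ice cover is floating and already displaces its own weight of water, so its melt adds essentially nothing to sea level.
Raveg: ice volume = 18.4 km² × 175 m = 3.220 km³; 3.220 × (919/999.6) = 2.960 km³ of water.
Brenor: 5150 Gt = 5.150×10^15 kg; dividing by ρ_w = 0.9996 g cm⁻³ = 999.6 kg m⁻³ gives 5.152×10^12 m³ of water.
Total added water ≈ 5.155×10^12 m³ over 3.62×10^14 m² → Δh = 0.0142 m = 1.4 cm.

≈ 1.4 cm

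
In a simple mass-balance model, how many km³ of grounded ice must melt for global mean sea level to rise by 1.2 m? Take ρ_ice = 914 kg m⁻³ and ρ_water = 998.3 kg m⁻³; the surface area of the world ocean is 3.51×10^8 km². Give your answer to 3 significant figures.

Required water volume = Δh × A = 1.2 m × 3.51×10^14 m² = 4.212×10^14 m³ = 4.212×10^5 km³.
Ice volume = water volume × ρ_w/ρ_ice = 4.212×10^5 × 998.3/914 = 4.60×10^5 km³.

≈ 4.60×10^5 km³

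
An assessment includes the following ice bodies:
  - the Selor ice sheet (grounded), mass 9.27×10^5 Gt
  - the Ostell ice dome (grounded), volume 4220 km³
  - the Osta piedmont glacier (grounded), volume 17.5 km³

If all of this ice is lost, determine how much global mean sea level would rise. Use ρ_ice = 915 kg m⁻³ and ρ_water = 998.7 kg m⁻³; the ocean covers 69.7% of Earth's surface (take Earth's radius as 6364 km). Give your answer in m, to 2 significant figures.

Selor: 9.27×10^5 Gt = 9.270×10^17 kg; dividing by ρ_w = 998.7 kg m⁻³ gives 9.282×10^14 m³ of water.
Ostell: 4220 km³ × (915/998.7) = 3866 km³ of water.
Osta: 17.5 km³ × (915/998.7) = 16.03 km³ of water.
Total added water ≈ 9.321×10^14 m³ over 3.55×10^14 m² → Δh = 2.63 m.

≈ 2.6 m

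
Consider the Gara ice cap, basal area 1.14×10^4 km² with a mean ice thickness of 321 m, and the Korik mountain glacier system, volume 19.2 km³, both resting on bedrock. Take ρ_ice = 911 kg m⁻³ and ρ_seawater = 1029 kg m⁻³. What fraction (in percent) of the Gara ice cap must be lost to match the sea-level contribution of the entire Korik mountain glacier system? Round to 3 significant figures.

≈ 0.525 %

Equal sea-level rise means equal mass of meltwater, i.e. equal mass of ice lost.
Ice mass of Korik: 1.749×10^13 kg; ice mass of Gara: 3.334×10^15 kg.
Fraction required = 1.749×10^13 / 3.334×10^15 = 5.25×10^-3 → 0.525 %.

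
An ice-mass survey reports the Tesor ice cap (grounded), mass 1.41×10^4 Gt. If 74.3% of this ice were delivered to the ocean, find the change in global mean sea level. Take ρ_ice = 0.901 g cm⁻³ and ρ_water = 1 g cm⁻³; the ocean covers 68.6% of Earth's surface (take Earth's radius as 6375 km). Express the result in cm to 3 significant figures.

Tesor: 0.743 × 1.41×10^4 Gt = 1.048×10^16 kg; dividing by ρ_w = 1 g cm⁻³ = 1000 kg m⁻³ gives 1.048×10^13 m³ of water.
Spread over 3.50×10^14 m² of ocean, Δh = 1.048×10^13 / 3.50×10^14 = 0.0299 m = 2.99 cm.

≈ 2.99 cm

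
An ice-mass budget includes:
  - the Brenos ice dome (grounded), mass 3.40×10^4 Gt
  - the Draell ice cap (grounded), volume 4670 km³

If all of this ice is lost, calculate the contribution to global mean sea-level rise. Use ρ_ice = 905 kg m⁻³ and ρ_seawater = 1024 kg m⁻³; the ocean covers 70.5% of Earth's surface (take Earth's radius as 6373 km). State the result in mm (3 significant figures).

≈ 104 mm

Brenos: 3.40×10^4 Gt = 3.400×10^16 kg; dividing by ρ_w = 1024 kg m⁻³ gives 3.320×10^13 m³ of water.
Draell: 4670 km³ × (905/1024) = 4127 km³ of water.
Total added water ≈ 3.733×10^13 m³ over 3.60×10^14 m² → Δh = 0.104 m = 104 mm.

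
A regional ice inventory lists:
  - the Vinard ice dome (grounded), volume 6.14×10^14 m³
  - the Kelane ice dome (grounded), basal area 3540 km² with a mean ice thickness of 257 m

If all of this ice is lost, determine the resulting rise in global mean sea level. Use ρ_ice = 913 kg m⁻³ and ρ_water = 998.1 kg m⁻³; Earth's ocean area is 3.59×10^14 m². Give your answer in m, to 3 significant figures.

≈ 1.57 m

Vinard: 6.14×10^14 m³ × (913/998.1) = 5.616×10^14 m³ of water.
Kelane: ice volume = 3540 km² × 257 m = 909.8 km³; 909.8 × (913/998.1) = 832.2 km³ of water.
Total added water ≈ 5.625×10^14 m³ over 3.59×10^14 m² → Δh = 1.57 m.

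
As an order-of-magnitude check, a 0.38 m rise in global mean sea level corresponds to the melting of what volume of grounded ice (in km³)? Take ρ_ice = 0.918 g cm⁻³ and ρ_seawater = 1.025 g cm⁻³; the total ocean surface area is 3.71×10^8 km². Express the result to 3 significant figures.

≈ 1.57×10^5 km³

Required water volume = Δh × A = 0.38 m × 3.71×10^14 m² = 1.410×10^14 m³ = 1.410×10^5 km³.
Ice volume = water volume × ρ_w/ρ_ice = 1.410×10^5 × 1025/918 = 1.57×10^5 km³.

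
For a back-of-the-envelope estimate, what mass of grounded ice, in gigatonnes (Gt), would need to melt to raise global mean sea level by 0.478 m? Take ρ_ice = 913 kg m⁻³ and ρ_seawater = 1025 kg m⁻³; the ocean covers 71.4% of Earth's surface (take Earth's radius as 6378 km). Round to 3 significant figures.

≈ 1.79×10^5 Gt

Required water volume = Δh × A = 0.478 m × 3.65×10^14 m² = 1.745×10^14 m³.
ρ_w = 1025 kg m⁻³, so the mass of water = 1.745×10^14 m³ × 1025 kg m⁻³ = 1.788×10^17 kg = 1.79×10^5 Gt (and the same mass of ice, by conservation).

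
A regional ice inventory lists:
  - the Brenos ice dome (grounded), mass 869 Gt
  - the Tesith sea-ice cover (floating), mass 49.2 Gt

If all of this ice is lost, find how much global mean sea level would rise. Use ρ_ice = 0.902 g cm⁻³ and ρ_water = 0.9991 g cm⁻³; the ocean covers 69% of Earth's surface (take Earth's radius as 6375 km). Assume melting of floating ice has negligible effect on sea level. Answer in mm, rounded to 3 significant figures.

Brenos: 869 Gt = 8.690×10^14 kg; dividing by ρ_w = 0.9991 g cm⁻³ = 999.1 kg m⁻³ gives 8.698×10^11 m³ of water.
The Tesith sea-ice cover is floating and already displaces its own weight of water, so its melt adds essentially nothing to sea level.
Total added water ≈ 8.698×10^11 m³ over 3.52×10^14 m² → Δh = 2.47×10^-3 m = 2.47 mm.

≈ 2.47 mm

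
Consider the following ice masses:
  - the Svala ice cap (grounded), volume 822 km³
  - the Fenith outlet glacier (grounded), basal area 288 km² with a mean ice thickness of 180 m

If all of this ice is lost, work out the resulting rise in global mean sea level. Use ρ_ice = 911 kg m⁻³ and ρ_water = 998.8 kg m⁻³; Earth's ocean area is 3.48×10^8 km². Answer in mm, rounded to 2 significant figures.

Svala: 822 km³ × (911/998.8) = 749.7 km³ of water.
Fenith: ice volume = 288 km² × 180 m = 51.84 km³; 51.84 × (911/998.8) = 47.28 km³ of water.
Total added water ≈ 7.970×10^11 m³ over 3.48×10^14 m² → Δh = 2.29×10^-3 m = 2.3 mm.

≈ 2.3 mm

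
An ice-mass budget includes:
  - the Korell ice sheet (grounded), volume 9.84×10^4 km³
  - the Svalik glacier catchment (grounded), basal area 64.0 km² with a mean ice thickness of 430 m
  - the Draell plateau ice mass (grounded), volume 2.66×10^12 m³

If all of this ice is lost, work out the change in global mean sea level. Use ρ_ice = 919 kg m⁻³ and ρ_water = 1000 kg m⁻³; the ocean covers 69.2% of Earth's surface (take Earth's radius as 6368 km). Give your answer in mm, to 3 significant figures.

Korell: 9.84×10^4 km³ × (919/1000) = 9.043×10^4 km³ of water.
Svalik: ice volume = 64.0 km² × 430 m = 27.52 km³; 27.52 × (919/1000) = 25.29 km³ of water.
Draell: 2.66×10^12 m³ × (919/1000) = 2.445×10^12 m³ of water.
Total added water ≈ 9.290×10^13 m³ over 3.53×10^14 m² → Δh = 0.263 m = 263 mm.

≈ 263 mm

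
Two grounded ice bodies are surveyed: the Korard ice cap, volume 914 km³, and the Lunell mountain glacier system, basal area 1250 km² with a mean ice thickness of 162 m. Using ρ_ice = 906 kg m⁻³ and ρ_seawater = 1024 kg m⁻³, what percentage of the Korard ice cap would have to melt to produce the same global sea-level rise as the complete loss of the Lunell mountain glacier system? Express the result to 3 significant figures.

Equal sea-level rise means equal mass of meltwater, i.e. equal mass of ice lost.
Ice mass of Lunell: 1.835×10^14 kg; ice mass of Korard: 8.281×10^14 kg.
Fraction required = 1.835×10^14 / 8.281×10^14 = 0.222 → 22.2 %.

≈ 22.2 %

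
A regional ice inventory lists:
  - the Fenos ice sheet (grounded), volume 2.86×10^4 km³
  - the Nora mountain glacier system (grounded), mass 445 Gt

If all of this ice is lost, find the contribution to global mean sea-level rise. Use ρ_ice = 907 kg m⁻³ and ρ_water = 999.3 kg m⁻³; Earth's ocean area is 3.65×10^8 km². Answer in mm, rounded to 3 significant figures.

Fenos: 2.86×10^4 km³ × (907/999.3) = 2.596×10^4 km³ of water.
Nora: 445 Gt = 4.450×10^14 kg; dividing by ρ_w = 999.3 kg m⁻³ gives 4.453×10^11 m³ of water.
Total added water ≈ 2.640×10^13 m³ over 3.65×10^14 m² → Δh = 0.0723 m = 72.3 mm.

≈ 72.3 mm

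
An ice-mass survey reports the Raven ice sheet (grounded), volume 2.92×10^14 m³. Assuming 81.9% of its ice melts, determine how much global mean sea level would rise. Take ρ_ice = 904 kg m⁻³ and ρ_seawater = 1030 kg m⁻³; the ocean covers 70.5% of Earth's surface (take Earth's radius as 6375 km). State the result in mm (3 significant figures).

≈ 583 mm

Raven: 0.819 × 2.92×10^14 m³ × (904/1030) = 2.099×10^14 m³ of water.
Spread over 3.60×10^14 m² of ocean, Δh = 2.099×10^14 / 3.60×10^14 = 0.583 m = 583 mm.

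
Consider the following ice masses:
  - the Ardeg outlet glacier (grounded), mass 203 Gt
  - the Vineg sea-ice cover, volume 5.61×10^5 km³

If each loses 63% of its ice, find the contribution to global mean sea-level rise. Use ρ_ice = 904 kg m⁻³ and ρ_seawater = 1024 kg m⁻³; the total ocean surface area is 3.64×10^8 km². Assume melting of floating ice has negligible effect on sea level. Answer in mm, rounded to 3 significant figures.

≈ 0.343 mm

Ardeg: 0.63 × 203 Gt = 1.279×10^14 kg; dividing by ρ_w = 1024 kg m⁻³ gives 1.249×10^11 m³ of water.
The Vineg sea-ice cover is floating and already displaces its own weight of water, so its melt adds essentially nothing to sea level.
Total added water ≈ 1.249×10^11 m³ over 3.64×10^14 m² → Δh = 3.43×10^-4 m = 0.343 mm.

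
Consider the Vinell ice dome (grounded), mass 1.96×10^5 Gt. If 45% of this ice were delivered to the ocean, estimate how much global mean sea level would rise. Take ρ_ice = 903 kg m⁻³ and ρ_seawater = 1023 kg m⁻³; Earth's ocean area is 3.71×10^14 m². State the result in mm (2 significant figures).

≈ 230 mm

Vinell: 0.45 × 1.96×10^5 Gt = 8.820×10^16 kg; dividing by ρ_w = 1023 kg m⁻³ gives 8.622×10^13 m³ of water.
Spread over 3.71×10^14 m² of ocean, Δh = 8.622×10^13 / 3.71×10^14 = 0.232 m = 230 mm.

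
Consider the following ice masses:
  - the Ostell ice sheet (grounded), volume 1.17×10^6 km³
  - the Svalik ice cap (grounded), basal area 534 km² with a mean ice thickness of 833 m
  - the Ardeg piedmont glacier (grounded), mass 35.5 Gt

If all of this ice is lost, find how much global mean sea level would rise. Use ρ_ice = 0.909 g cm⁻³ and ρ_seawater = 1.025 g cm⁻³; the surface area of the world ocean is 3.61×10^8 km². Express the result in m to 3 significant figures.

≈ 2.88 m

Ostell: 1.17×10^6 km³ × (909/1025) = 1.038×10^6 km³ of water.
Svalik: ice volume = 534 km² × 833 m = 444.8 km³; 444.8 × (909/1025) = 394.5 km³ of water.
Ardeg: 35.5 Gt = 3.550×10^13 kg; dividing by ρ_w = 1.025 g cm⁻³ = 1025 kg m⁻³ gives 3.463×10^10 m³ of water.
Total added water ≈ 1.038×10^15 m³ over 3.61×10^14 m² → Δh = 2.88 m.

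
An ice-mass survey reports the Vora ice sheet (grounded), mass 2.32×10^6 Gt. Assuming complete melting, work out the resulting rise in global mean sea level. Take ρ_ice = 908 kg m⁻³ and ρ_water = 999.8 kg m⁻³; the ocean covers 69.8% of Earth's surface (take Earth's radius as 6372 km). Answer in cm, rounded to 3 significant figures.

Vora: 2.32×10^6 Gt = 2.320×10^18 kg; dividing by ρ_w = 999.8 kg m⁻³ gives 2.320×10^15 m³ of water.
Spread over 3.56×10^14 m² of ocean, Δh = 2.320×10^15 / 3.56×10^14 = 6.52 m = 652 cm.

≈ 652 cm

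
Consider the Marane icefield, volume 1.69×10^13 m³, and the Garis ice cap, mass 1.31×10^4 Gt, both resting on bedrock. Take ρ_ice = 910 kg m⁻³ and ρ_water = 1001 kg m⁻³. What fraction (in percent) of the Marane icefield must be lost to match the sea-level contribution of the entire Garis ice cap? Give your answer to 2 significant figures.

≈ 85 %

Equal sea-level rise means equal mass of meltwater, i.e. equal mass of ice lost.
Ice mass of Garis: 1.310×10^16 kg; ice mass of Marane: 1.538×10^16 kg.
Fraction required = 1.310×10^16 / 1.538×10^16 = 0.852 → 85 %.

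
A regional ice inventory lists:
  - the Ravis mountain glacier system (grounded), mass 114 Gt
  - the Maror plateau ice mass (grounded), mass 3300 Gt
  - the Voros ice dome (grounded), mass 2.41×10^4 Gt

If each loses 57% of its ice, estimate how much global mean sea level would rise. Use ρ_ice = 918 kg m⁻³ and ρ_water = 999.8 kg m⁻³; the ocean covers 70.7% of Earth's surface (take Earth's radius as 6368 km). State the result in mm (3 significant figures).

Ravis: 0.57 × 114 Gt = 6.498×10^13 kg; dividing by ρ_w = 999.8 kg m⁻³ gives 6.499×10^10 m³ of water.
Maror: 0.57 × 3300 Gt = 1.881×10^15 kg; dividing by ρ_w = 999.8 kg m⁻³ gives 1.881×10^12 m³ of water.
Voros: 0.57 × 2.41×10^4 Gt = 1.374×10^16 kg; dividing by ρ_w = 999.8 kg m⁻³ gives 1.374×10^13 m³ of water.
Total added water ≈ 1.569×10^13 m³ over 3.60×10^14 m² → Δh = 0.0435 m = 43.5 mm.

≈ 43.5 mm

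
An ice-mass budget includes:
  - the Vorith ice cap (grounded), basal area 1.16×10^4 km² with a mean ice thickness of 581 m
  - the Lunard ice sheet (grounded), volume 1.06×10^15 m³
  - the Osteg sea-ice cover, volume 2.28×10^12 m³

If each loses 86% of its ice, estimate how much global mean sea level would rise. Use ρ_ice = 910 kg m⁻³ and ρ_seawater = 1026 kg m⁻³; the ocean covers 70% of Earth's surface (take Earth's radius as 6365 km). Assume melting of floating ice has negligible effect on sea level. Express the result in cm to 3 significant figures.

≈ 228 cm

Vorith: ice volume = 1.16×10^4 km² × 581 m = 6740 km³; 0.86 × 6740 × (910/1026) = 5141 km³ of water.
Lunard: 0.86 × 1.06×10^15 m³ × (910/1026) = 8.085×10^14 m³ of water.
The Osteg sea-ice cover is floating and already displaces its own weight of water, so its melt adds essentially nothing to sea level.
Total added water ≈ 8.137×10^14 m³ over 3.56×10^14 m² → Δh = 2.28 m = 228 cm.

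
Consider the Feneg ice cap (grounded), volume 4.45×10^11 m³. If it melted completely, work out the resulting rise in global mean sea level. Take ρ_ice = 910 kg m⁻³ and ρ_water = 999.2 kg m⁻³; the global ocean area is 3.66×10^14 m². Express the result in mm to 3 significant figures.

Feneg: 4.45×10^11 m³ × (910/999.2) = 4.053×10^11 m³ of water.
Spread over 3.66×10^14 m² of ocean, Δh = 4.053×10^11 / 3.66×10^14 = 1.11×10^-3 m = 1.11 mm.

≈ 1.11 mm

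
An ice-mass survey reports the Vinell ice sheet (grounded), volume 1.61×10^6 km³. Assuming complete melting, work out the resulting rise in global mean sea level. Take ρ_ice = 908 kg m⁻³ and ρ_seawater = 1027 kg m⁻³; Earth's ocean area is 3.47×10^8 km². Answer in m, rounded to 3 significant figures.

≈ 4.10 m

Vinell: 1.61×10^6 km³ × (908/1027) = 1.423×10^6 km³ of water.
Spread over 3.47×10^14 m² of ocean, Δh = 1.423×10^15 / 3.47×10^14 = 4.10 m.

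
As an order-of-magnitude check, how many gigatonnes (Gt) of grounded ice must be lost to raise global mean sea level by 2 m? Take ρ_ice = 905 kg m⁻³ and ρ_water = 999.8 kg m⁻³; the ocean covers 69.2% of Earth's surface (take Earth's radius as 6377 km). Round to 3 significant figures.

Required water volume = Δh × A = 2 m × 3.54×10^14 m² = 7.073×10^14 m³.
ρ_w = 999.8 kg m⁻³, so the mass of water = 7.073×10^14 m³ × 999.8 kg m⁻³ = 7.071×10^17 kg = 7.07×10^5 Gt (and the same mass of ice, by conservation).

≈ 7.07×10^5 Gt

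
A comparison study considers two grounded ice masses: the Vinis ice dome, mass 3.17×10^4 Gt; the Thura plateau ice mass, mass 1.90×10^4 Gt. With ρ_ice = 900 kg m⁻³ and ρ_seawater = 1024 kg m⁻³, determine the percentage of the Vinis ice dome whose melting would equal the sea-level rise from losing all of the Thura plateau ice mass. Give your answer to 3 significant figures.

≈ 59.9 %

Equal sea-level rise means equal mass of meltwater, i.e. equal mass of ice lost.
Ice mass of Thura: 1.900×10^16 kg; ice mass of Vinis: 3.170×10^16 kg.
Fraction required = 1.900×10^16 / 3.170×10^16 = 0.599 → 59.9 %.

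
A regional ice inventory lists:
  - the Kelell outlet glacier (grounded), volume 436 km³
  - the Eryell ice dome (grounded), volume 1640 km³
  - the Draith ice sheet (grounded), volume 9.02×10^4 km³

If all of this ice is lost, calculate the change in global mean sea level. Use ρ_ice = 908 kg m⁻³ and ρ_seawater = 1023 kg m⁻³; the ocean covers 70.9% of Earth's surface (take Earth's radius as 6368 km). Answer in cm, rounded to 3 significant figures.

≈ 22.7 cm

Kelell: 436 km³ × (908/1023) = 387.0 km³ of water.
Eryell: 1640 km³ × (908/1023) = 1456 km³ of water.
Draith: 9.02×10^4 km³ × (908/1023) = 8.006×10^4 km³ of water.
Total added water ≈ 8.190×10^13 m³ over 3.61×10^14 m² → Δh = 0.227 m = 22.7 cm.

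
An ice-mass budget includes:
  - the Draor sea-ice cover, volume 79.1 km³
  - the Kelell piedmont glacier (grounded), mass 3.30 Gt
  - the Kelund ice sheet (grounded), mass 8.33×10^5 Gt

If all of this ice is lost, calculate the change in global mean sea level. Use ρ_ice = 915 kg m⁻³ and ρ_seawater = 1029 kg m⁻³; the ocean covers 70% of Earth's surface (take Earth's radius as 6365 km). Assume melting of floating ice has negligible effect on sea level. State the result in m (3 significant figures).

≈ 2.27 m

The Draor sea-ice cover is floating and already displaces its own weight of water, so its melt adds essentially nothing to sea level.
Kelell: 3.30 Gt = 3.300×10^12 kg; dividing by ρ_w = 1029 kg m⁻³ gives 3.207×10^9 m³ of water.
Kelund: 8.33×10^5 Gt = 8.330×10^17 kg; dividing by ρ_w = 1029 kg m⁻³ gives 8.095×10^14 m³ of water.
Total added water ≈ 8.095×10^14 m³ over 3.56×10^14 m² → Δh = 2.27 m.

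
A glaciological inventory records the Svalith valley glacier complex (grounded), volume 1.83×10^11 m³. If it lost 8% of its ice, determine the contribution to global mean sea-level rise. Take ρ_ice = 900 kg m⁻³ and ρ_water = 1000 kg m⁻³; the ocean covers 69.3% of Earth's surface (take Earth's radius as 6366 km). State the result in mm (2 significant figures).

≈ 0.037 mm

Svalith: 0.08 × 1.83×10^11 m³ × (900/1000) = 1.318×10^10 m³ of water.
Spread over 3.53×10^14 m² of ocean, Δh = 1.318×10^10 / 3.53×10^14 = 3.73×10^-5 m = 0.037 mm.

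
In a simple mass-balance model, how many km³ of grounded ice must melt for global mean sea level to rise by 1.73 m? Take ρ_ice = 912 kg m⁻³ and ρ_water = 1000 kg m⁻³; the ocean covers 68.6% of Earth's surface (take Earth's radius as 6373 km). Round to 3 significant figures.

≈ 6.64×10^5 km³

Required water volume = Δh × A = 1.73 m × 3.50×10^14 m² = 6.057×10^14 m³ = 6.057×10^5 km³.
Ice volume = water volume × ρ_w/ρ_ice = 6.057×10^5 × 1000/912 = 6.64×10^5 km³.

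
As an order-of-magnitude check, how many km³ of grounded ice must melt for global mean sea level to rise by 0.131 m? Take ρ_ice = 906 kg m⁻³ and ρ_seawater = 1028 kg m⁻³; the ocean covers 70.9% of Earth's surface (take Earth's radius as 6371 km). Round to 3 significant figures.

≈ 5.38×10^4 km³

Required water volume = Δh × A = 0.131 m × 3.62×10^14 m² = 4.737×10^13 m³ = 4.737×10^4 km³.
Ice volume = water volume × ρ_w/ρ_ice = 4.737×10^4 × 1028/906 = 5.38×10^4 km³.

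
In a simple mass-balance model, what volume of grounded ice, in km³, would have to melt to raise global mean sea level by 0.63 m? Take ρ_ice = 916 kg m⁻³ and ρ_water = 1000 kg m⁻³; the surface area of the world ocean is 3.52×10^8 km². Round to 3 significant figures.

≈ 2.42×10^5 km³

Required water volume = Δh × A = 0.63 m × 3.52×10^14 m² = 2.218×10^14 m³ = 2.218×10^5 km³.
Ice volume = water volume × ρ_w/ρ_ice = 2.218×10^5 × 1000/916 = 2.42×10^5 km³.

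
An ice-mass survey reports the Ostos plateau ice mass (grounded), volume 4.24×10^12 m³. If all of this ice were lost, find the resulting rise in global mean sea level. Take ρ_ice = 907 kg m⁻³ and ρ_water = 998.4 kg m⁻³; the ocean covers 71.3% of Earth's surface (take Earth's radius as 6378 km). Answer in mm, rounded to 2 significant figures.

≈ 11 mm

Ostos: 4.24×10^12 m³ × (907/998.4) = 3.852×10^12 m³ of water.
Spread over 3.64×10^14 m² of ocean, Δh = 3.852×10^12 / 3.64×10^14 = 0.0106 m = 11 mm.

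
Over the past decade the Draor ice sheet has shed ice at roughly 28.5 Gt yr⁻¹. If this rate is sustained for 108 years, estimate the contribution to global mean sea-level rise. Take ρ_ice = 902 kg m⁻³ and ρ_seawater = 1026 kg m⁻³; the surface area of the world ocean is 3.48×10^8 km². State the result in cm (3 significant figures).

≈ 0.862 cm

Total mass lost = 28.5 Gt/yr × 108 yr = 3078 Gt = 3.078×10^15 kg.
ρ_w = 1026 kg m⁻³, so water volume = 3.078×10^15 / 1026 = 3.000×10^12 m³.
Δh = 3.000×10^12 / 3.48×10^14 = 8.62×10^-3 m = 0.862 cm.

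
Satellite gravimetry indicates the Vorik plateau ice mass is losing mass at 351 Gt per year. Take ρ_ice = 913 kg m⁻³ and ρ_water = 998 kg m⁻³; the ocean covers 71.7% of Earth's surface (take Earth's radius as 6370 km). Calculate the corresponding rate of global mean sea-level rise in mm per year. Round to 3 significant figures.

≈ 0.962 mm/yr

ρ_w = 998 kg m⁻³. Annual water volume added = 351 Gt / ρ_w = 3.510×10^14 kg / 998 kg m⁻³ = 3.517×10^11 m³.
Δh per year = 3.517×10^11 / 3.66×10^14 = 9.62×10^-4 m = 0.962 mm.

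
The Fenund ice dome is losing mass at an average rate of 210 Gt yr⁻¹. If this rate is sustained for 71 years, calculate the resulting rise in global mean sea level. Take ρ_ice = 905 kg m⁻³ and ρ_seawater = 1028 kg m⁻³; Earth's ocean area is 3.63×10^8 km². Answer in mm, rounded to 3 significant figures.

≈ 40.0 mm

Total mass lost = 210 Gt/yr × 71 yr = 1.491×10^4 Gt = 1.491×10^16 kg.
ρ_w = 1028 kg m⁻³, so water volume = 1.491×10^16 / 1028 = 1.450×10^13 m³.
Δh = 1.450×10^13 / 3.63×10^14 = 0.0400 m = 40.0 mm.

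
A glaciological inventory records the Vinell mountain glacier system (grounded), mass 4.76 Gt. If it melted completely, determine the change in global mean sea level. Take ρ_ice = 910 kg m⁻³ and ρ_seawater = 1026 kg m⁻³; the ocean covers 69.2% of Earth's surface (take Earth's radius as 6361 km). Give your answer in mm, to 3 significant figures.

≈ 0.0132 mm

Vinell: 4.76 Gt = 4.760×10^12 kg; dividing by ρ_w = 1026 kg m⁻³ gives 4.639×10^9 m³ of water.
Spread over 3.52×10^14 m² of ocean, Δh = 4.639×10^9 / 3.52×10^14 = 1.32×10^-5 m = 0.0132 mm.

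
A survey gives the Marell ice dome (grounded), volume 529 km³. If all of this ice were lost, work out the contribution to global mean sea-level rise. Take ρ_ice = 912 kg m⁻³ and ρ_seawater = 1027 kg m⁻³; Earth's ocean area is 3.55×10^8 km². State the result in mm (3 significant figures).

≈ 1.32 mm

Marell: 529 km³ × (912/1027) = 469.8 km³ of water.
Spread over 3.55×10^14 m² of ocean, Δh = 4.698×10^11 / 3.55×10^14 = 1.32×10^-3 m = 1.32 mm.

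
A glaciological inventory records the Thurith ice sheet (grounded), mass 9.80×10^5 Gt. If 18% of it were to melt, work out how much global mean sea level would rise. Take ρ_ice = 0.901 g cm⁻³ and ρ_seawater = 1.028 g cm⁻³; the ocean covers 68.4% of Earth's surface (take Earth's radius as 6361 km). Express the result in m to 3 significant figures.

Thurith: 0.18 × 9.80×10^5 Gt = 1.764×10^17 kg; dividing by ρ_w = 1.028 g cm⁻³ = 1028 kg m⁻³ gives 1.716×10^14 m³ of water.
Spread over 3.48×10^14 m² of ocean, Δh = 1.716×10^14 / 3.48×10^14 = 0.493 m.

≈ 0.493 m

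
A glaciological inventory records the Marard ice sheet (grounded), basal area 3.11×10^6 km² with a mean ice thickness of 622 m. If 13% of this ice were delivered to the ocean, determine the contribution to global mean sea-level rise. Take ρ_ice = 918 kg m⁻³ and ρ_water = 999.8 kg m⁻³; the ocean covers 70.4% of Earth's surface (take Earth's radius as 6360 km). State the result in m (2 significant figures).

≈ 0.65 m

Marard: ice volume = 3.11×10^6 km² × 622 m = 1.934×10^6 km³; 0.13 × 1.934×10^6 × (918/999.8) = 2.309×10^5 km³ of water.
Spread over 3.58×10^14 m² of ocean, Δh = 2.309×10^14 / 3.58×10^14 = 0.645 m.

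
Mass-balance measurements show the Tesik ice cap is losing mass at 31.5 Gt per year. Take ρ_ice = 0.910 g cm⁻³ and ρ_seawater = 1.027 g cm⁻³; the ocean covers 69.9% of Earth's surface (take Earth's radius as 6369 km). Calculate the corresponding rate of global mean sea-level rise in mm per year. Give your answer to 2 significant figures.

ρ_w = 1.027 g cm⁻³ = 1027 kg m⁻³. Annual water volume added = 31.5 Gt / ρ_w = 3.150×10^13 kg / 1027 kg m⁻³ = 3.067×10^10 m³.
Δh per year = 3.067×10^10 / 3.56×10^14 = 8.61×10^-5 m = 0.086 mm.

≈ 0.086 mm/yr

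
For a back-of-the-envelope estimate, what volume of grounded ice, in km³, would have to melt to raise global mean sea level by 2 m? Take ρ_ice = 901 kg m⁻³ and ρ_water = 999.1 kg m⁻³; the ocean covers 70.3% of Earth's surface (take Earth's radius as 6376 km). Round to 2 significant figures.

≈ 8.0×10^5 km³

Required water volume = Δh × A = 2 m × 3.59×10^14 m² = 7.183×10^14 m³ = 7.183×10^5 km³.
Ice volume = water volume × ρ_w/ρ_ice = 7.183×10^5 × 999.1/901 = 8.0×10^5 km³.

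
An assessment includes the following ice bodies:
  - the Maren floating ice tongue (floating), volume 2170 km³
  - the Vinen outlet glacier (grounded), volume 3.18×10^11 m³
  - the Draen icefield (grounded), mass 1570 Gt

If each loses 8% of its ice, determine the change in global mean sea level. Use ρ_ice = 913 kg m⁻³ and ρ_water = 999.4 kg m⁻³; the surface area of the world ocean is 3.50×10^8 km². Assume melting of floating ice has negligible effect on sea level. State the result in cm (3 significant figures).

≈ 0.0425 cm

The Maren floating ice tongue is floating and already displaces its own weight of water, so its melt adds essentially nothing to sea level.
Vinen: 0.08 × 3.18×10^11 m³ × (913/999.4) = 2.324×10^10 m³ of water.
Draen: 0.08 × 1570 Gt = 1.256×10^14 kg; dividing by ρ_w = 999.4 kg m⁻³ gives 1.257×10^11 m³ of water.
Total added water ≈ 1.489×10^11 m³ over 3.50×10^14 m² → Δh = 4.25×10^-4 m = 0.0425 cm.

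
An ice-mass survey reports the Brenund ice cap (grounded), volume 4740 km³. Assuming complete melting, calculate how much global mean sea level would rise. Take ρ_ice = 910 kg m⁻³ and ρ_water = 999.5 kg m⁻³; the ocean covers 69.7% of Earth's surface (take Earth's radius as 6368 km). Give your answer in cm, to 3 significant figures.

Brenund: 4740 km³ × (910/999.5) = 4316 km³ of water.
Spread over 3.55×10^14 m² of ocean, Δh = 4.316×10^12 / 3.55×10^14 = 0.0122 m = 1.22 cm.

≈ 1.22 cm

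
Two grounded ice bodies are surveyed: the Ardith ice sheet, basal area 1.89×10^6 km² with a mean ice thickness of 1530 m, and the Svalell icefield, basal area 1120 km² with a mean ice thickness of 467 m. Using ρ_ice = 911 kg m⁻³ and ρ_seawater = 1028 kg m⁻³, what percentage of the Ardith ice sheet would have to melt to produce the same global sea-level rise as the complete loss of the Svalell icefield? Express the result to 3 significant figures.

Equal sea-level rise means equal mass of meltwater, i.e. equal mass of ice lost.
Ice mass of Svalell: 4.765×10^14 kg; ice mass of Ardith: 2.634×10^18 kg.
Fraction required = 4.765×10^14 / 2.634×10^18 = 1.81×10^-4 → 0.0181 %.

≈ 0.0181 %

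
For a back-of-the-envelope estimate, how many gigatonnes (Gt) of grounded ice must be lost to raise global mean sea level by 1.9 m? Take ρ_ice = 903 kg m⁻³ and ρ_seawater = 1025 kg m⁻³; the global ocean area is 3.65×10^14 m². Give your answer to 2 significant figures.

Required water volume = Δh × A = 1.9 m × 3.65×10^14 m² = 6.935×10^14 m³.
ρ_w = 1025 kg m⁻³, so the mass of water = 6.935×10^14 m³ × 1025 kg m⁻³ = 7.108×10^17 kg = 7.1×10^5 Gt (and the same mass of ice, by conservation).

≈ 7.1×10^5 Gt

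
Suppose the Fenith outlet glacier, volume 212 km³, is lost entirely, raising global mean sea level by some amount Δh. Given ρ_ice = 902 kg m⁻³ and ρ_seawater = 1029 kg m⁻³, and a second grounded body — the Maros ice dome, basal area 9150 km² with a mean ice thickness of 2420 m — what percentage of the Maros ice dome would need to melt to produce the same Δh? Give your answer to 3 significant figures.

Equal sea-level rise means equal mass of meltwater, i.e. equal mass of ice lost.
Ice mass of Fenith: 1.912×10^14 kg; ice mass of Maros: 1.997×10^16 kg.
Fraction required = 1.912×10^14 / 1.997×10^16 = 9.57×10^-3 → 0.957 %.

≈ 0.957 %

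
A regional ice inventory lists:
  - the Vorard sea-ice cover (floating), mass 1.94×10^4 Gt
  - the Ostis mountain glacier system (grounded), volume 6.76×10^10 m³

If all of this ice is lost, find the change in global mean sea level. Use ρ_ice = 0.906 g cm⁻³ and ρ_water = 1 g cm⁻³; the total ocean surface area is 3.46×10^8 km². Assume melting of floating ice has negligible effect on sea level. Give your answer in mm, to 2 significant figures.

The Vorard sea-ice cover is floating and already displaces its own weight of water, so its melt adds essentially nothing to sea level.
Ostis: 6.76×10^10 m³ × (906/1000) = 6.125×10^10 m³ of water.
Total added water ≈ 6.125×10^10 m³ over 3.46×10^14 m² → Δh = 1.77×10^-4 m = 0.18 mm.

≈ 0.18 mm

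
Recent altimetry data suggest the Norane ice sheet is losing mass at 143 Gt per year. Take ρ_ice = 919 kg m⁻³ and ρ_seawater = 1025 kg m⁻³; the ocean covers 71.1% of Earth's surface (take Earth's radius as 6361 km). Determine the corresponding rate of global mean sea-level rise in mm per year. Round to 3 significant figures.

ρ_w = 1025 kg m⁻³. Annual water volume added = 143 Gt / ρ_w = 1.430×10^14 kg / 1025 kg m⁻³ = 1.395×10^11 m³.
Δh per year = 1.395×10^11 / 3.62×10^14 = 3.86×10^-4 m = 0.386 mm.

≈ 0.386 mm/yr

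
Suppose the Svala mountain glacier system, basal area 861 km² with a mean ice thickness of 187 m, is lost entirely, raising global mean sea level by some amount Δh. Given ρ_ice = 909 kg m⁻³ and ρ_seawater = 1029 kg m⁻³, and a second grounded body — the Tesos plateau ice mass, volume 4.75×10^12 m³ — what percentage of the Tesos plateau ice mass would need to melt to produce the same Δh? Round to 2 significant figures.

≈ 3.4 %

Equal sea-level rise means equal mass of meltwater, i.e. equal mass of ice lost.
Ice mass of Svala: 1.464×10^14 kg; ice mass of Tesos: 4.318×10^15 kg.
Fraction required = 1.464×10^14 / 4.318×10^15 = 0.0339 → 3.4 %.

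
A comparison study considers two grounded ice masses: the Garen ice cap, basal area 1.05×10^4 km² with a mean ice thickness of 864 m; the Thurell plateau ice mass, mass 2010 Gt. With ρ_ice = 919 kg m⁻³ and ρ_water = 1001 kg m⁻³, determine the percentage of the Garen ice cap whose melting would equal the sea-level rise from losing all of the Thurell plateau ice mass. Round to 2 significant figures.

Equal sea-level rise means equal mass of meltwater, i.e. equal mass of ice lost.
Ice mass of Thurell: 2.010×10^15 kg; ice mass of Garen: 8.337×10^15 kg.
Fraction required = 2.010×10^15 / 8.337×10^15 = 0.241 → 24 %.

≈ 24 %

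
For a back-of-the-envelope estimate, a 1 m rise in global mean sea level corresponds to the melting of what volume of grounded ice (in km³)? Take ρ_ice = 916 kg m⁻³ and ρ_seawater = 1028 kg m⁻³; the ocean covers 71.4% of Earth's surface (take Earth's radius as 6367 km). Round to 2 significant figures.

≈ 4.1×10^5 km³

Required water volume = Δh × A = 1 m × 3.64×10^14 m² = 3.637×10^14 m³ = 3.637×10^5 km³.
Ice volume = water volume × ρ_w/ρ_ice = 3.637×10^5 × 1028/916 = 4.1×10^5 km³.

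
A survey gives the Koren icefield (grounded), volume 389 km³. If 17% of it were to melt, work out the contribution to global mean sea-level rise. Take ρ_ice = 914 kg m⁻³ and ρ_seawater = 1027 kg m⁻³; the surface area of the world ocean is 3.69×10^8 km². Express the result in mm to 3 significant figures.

≈ 0.159 mm

Koren: 0.17 × 389 km³ × (914/1027) = 58.85 km³ of water.
Spread over 3.69×10^14 m² of ocean, Δh = 5.885×10^10 / 3.69×10^14 = 1.59×10^-4 m = 0.159 mm.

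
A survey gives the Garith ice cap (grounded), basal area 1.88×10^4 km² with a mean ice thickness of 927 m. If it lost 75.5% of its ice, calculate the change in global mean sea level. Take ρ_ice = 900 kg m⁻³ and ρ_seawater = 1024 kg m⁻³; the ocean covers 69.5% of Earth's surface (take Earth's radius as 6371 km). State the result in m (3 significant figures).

Garith: ice volume = 1.88×10^4 km² × 927 m = 1.743×10^4 km³; 0.755 × 1.743×10^4 × (900/1024) = 1.156×10^4 km³ of water.
Spread over 3.54×10^14 m² of ocean, Δh = 1.156×10^13 / 3.54×10^14 = 0.0326 m.

≈ 0.0326 m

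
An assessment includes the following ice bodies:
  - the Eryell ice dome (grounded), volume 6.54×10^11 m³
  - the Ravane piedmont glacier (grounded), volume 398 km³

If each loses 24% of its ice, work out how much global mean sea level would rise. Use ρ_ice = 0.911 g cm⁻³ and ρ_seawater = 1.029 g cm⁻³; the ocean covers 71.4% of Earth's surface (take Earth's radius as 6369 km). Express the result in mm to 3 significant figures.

Eryell: 0.24 × 6.54×10^11 m³ × (911/1029) = 1.390×10^11 m³ of water.
Ravane: 0.24 × 398 km³ × (911/1029) = 84.57 km³ of water.
Total added water ≈ 2.235×10^11 m³ over 3.64×10^14 m² → Δh = 6.14×10^-4 m = 0.614 mm.

≈ 0.614 mm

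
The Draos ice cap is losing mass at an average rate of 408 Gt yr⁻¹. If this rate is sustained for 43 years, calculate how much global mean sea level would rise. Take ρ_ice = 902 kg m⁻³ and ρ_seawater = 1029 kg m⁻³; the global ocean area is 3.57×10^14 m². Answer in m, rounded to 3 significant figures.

≈ 0.0478 m

Total mass lost = 408 Gt/yr × 43 yr = 1.754×10^4 Gt = 1.754×10^16 kg.
ρ_w = 1029 kg m⁻³, so water volume = 1.754×10^16 / 1029 = 1.705×10^13 m³.
Δh = 1.705×10^13 / 3.57×10^14 = 0.0478 m.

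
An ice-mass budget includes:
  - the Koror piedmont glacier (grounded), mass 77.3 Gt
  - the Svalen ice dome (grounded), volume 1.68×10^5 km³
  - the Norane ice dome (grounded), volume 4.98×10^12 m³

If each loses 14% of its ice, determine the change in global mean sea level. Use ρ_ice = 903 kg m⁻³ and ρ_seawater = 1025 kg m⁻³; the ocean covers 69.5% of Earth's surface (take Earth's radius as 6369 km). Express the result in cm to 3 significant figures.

Koror: 0.14 × 77.3 Gt = 1.082×10^13 kg; dividing by ρ_w = 1025 kg m⁻³ gives 1.056×10^10 m³ of water.
Svalen: 0.14 × 1.68×10^5 km³ × (903/1025) = 2.072×10^4 km³ of water.
Norane: 0.14 × 4.98×10^12 m³ × (903/1025) = 6.142×10^11 m³ of water.
Total added water ≈ 2.135×10^13 m³ over 3.54×10^14 m² → Δh = 0.0603 m = 6.03 cm.

≈ 6.03 cm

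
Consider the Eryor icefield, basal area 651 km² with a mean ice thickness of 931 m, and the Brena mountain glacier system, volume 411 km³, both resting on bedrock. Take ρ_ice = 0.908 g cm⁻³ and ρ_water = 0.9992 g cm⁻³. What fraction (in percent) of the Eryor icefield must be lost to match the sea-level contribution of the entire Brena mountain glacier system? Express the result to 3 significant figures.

≈ 67.8 %

Equal sea-level rise means equal mass of meltwater, i.e. equal mass of ice lost.
Ice mass of Brena: 3.732×10^14 kg; ice mass of Eryor: 5.503×10^14 kg.
Fraction required = 3.732×10^14 / 5.503×10^14 = 0.678 → 67.8 %.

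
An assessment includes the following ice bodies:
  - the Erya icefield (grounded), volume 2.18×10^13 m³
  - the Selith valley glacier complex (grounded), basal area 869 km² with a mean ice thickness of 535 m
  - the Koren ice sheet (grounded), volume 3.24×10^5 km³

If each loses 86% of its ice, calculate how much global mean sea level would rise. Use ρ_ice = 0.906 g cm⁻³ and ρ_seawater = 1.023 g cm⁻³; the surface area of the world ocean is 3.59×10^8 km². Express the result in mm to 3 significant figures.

≈ 735 mm

Erya: 0.86 × 2.18×10^13 m³ × (906/1023) = 1.660×10^13 m³ of water.
Selith: ice volume = 869 km² × 535 m = 464.9 km³; 0.86 × 464.9 × (906/1023) = 354.1 km³ of water.
Koren: 0.86 × 3.24×10^5 km³ × (906/1023) = 2.468×10^5 km³ of water.
Total added water ≈ 2.637×10^14 m³ over 3.59×10^14 m² → Δh = 0.735 m = 735 mm.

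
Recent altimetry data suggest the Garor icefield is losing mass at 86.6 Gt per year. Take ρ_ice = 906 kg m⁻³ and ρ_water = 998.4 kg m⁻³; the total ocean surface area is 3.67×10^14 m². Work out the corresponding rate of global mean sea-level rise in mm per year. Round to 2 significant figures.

≈ 0.24 mm/yr

ρ_w = 998.4 kg m⁻³. Annual water volume added = 86.6 Gt / ρ_w = 8.660×10^13 kg / 998.4 kg m⁻³ = 8.674×10^10 m³.
Δh per year = 8.674×10^10 / 3.67×10^14 = 2.36×10^-4 m = 0.24 mm.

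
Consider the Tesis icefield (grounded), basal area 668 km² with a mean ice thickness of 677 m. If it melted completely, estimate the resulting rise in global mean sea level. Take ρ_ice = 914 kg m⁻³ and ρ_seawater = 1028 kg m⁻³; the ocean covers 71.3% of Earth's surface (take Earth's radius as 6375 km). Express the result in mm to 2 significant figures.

≈ 1.1 mm

Tesis: ice volume = 668 km² × 677 m = 452.2 km³; 452.2 × (914/1028) = 402.1 km³ of water.
Spread over 3.64×10^14 m² of ocean, Δh = 4.021×10^11 / 3.64×10^14 = 1.10×10^-3 m = 1.1 mm.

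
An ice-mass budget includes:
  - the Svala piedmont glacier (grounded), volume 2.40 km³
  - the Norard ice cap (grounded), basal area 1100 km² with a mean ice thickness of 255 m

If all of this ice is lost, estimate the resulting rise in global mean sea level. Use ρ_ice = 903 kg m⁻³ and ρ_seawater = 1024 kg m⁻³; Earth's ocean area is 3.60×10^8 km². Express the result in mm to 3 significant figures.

Svala: 2.40 km³ × (903/1024) = 2.116 km³ of water.
Norard: ice volume = 1100 km² × 255 m = 280.5 km³; 280.5 × (903/1024) = 247.4 km³ of water.
Total added water ≈ 2.495×10^11 m³ over 3.60×10^14 m² → Δh = 6.93×10^-4 m = 0.693 mm.

≈ 0.693 mm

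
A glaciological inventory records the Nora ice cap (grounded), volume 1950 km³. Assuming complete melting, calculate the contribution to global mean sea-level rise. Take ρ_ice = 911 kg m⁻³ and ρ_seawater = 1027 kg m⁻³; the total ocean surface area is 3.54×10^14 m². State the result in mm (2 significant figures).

≈ 4.9 mm

Nora: 1950 km³ × (911/1027) = 1730 km³ of water.
Spread over 3.54×10^14 m² of ocean, Δh = 1.730×10^12 / 3.54×10^14 = 4.89×10^-3 m = 4.9 mm.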